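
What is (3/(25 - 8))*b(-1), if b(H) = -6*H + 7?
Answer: 39/17 ≈ 2.2941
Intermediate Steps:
b(H) = 7 - 6*H
(3/(25 - 8))*b(-1) = (3/(25 - 8))*(7 - 6*(-1)) = (3/17)*(7 + 6) = (3*(1/17))*13 = (3/17)*13 = 39/17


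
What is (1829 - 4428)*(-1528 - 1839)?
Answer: 8750833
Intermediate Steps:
(1829 - 4428)*(-1528 - 1839) = -2599*(-3367) = 8750833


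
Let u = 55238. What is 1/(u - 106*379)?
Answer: 1/15064 ≈ 6.6383e-5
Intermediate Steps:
1/(u - 106*379) = 1/(55238 - 106*379) = 1/(55238 - 40174) = 1/15064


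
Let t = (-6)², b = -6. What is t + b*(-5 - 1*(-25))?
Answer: -84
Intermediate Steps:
t = 36
t + b*(-5 - 1*(-25)) = 36 - 6*(-5 - 1*(-25)) = 36 - 6*(-5 + 25) = 36 - 6*20 = 36 - 120 = -84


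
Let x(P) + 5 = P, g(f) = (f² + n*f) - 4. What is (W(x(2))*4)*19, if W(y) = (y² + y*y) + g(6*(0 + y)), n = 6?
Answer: 17480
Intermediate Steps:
g(f) = -4 + f² + 6*f (g(f) = (f² + 6*f) - 4 = -4 + f² + 6*f)
x(P) = -5 + P
W(y) = -4 + 36*y + 38*y² (W(y) = (y² + y*y) + (-4 + (6*(0 + y))² + 6*(6*(0 + y))) = (y² + y²) + (-4 + (6*y)² + 6*(6*y)) = 2*y² + (-4 + 36*y² + 36*y) = 2*y² + (-4 + 36*y + 36*y²) = -4 + 36*y + 38*y²)
(W(x(2))*4)*19 = ((-4 + 36*(-5 + 2) + 38*(-5 + 2)²)*4)*19 = ((-4 + 36*(-3) + 38*(-3)²)*4)*19 = ((-4 - 108 + 38*9)*4)*19 = ((-4 - 108 + 342)*4)*19 = (230*4)*19 = 920*19 = 17480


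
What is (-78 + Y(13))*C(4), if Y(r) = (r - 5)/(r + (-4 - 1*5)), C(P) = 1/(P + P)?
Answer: -19/2 ≈ -9.5000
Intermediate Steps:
C(P) = 1/(2*P)
Y(r) = (-5 + r)/(-9 + r) (Y(r) = (-5 + r)/(r + (-4 - 5)) = (-5 + r)/(r - 9) = (-5 + r)/(-9 + r))
(-78 + Y(13))*C(4) = (-78 + (-5 + 13)/(-9 + 13))*((½)/4) = (-78 + 8/4)*((½)*(¼)) = (-78 + (¼)*8)*(⅛) = (-78 + 2)*(⅛) = -76*⅛ = -19/2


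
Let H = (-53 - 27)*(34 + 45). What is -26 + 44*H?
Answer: -278106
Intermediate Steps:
H = -6320 (H = -80*79 = -6320)
-26 + 44*H = -26 + 44*(-6320) = -26 - 278080 = -278106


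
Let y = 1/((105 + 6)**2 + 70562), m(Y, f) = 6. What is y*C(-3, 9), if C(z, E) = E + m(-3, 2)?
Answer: 15/82883 ≈ 0.00018098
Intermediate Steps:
y = 1/82883 (y = 1/(111**2 + 70562) = 1/(12321 + 70562) = 1/82883 ≈ 1.2065e-5)
C(z, E) = 6 + E (C(z, E) = E + 6 = 6 + E)
y*C(-3, 9) = (6 + 9)/82883 = (1/82883)*15 = 15/82883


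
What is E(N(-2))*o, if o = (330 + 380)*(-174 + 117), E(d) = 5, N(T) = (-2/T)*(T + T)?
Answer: -202350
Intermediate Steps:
N(T) = -4 (N(T) = (-2/T)*(2*T) = -4)
o = -40470 (o = 710*(-57) = -40470)
E(N(-2))*o = 5*(-40470) = -202350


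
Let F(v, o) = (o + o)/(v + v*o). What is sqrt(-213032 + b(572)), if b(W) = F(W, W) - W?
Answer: I*sqrt(70132386570)/573 ≈ 462.17*I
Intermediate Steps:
F(v, o) = 2*o/(v + o*v) (F(v, o) = (2*o)/(v + o*v) = 2*o/(v + o*v))
b(W) = -W + 2/(1 + W) (b(W) = 2*W/(W*(1 + W)) - W = 2/(1 + W) - W = -W + 2/(1 + W))
sqrt(-213032 + b(572)) = sqrt(-213032 + (2 - 1*572*(1 + 572))/(1 + 572)) = sqrt(-213032 + (2 - 1*572*573)/573) = sqrt(-213032 + (2 - 327756)/573) = sqrt(-213032 + (1/573)*(-327754)) = sqrt(-213032 - 327754/573) = sqrt(-122395090/573) = I*sqrt(70132386570)/573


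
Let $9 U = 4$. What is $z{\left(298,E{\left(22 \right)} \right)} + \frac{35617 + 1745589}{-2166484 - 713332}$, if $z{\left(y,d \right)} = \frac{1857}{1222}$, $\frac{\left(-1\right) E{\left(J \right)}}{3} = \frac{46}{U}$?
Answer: $\frac{792796145}{879783788} \approx 0.90113$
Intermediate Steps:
$U = \frac{4}{9}$ ($U = \frac{1}{9} \cdot 4 = \frac{4}{9} \approx 0.44444$)
$E{\left(J \right)} = - \frac{621}{2}$ ($E{\left(J \right)} = - 3 \frac{46}{\frac{4}{9}} = - 3 \cdot 46 \cdot \frac{9}{4} = \left(-3\right) \frac{207}{2} = - \frac{621}{2}$)
$z{\left(y,d \right)} = \frac{1857}{1222}$ ($z{\left(y,d \right)} = 1857 \cdot \frac{1}{1222} = \frac{1857}{1222}$)
$z{\left(298,E{\left(22 \right)} \right)} + \frac{35617 + 1745589}{-2166484 - 713332} = \frac{1857}{1222} + \frac{35617 + 1745589}{-2166484 - 713332} = \frac{1857}{1222} + \frac{1781206}{-2879816} = \frac{1857}{1222} + 1781206 \left(- \frac{1}{2879816}\right) = \frac{1857}{1222} - \frac{890603}{1439908} = \frac{792796145}{879783788}$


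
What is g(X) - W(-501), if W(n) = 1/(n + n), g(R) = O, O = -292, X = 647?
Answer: -292583/1002 ≈ -292.00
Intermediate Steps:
g(R) = -292
W(n) = 1/(2*n)
g(X) - W(-501) = -292 - 1/(2*(-501)) = -292 - (-1)/(2*501) = -292 - 1*(-1/1002) = -292 + 1/1002 = -292583/1002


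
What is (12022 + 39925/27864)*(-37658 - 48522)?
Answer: -7218026001485/6966 ≈ -1.0362e+9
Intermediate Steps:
(12022 + 39925/27864)*(-37658 - 48522) = (12022 + 39925*(1/27864))*(-86180) = (12022 + 39925/27864)*(-86180) = (335020933/27864)*(-86180) = -7218026001485/6966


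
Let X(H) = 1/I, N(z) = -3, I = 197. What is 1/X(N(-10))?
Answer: 197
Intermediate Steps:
X(H) = 1/197
1/X(N(-10)) = 1/(1/197) = 197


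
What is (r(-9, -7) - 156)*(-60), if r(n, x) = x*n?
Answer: 5580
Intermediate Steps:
r(n, x) = n*x
(r(-9, -7) - 156)*(-60) = (-9*(-7) - 156)*(-60) = (63 - 156)*(-60) = -93*(-60) = 5580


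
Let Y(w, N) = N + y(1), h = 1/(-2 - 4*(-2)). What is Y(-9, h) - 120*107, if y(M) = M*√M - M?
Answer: -77039/6 ≈ -12840.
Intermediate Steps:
h = ⅙ (h = 1/(-2 + 8) = 1/6 = ⅙ ≈ 0.16667)
y(M) = M^(3/2) - M
Y(w, N) = N (Y(w, N) = N + (1^(3/2) - 1*1) = N + (1 - 1) = N + 0 = N)
Y(-9, h) - 120*107 = ⅙ - 120*107 = ⅙ - 12840 = -77039/6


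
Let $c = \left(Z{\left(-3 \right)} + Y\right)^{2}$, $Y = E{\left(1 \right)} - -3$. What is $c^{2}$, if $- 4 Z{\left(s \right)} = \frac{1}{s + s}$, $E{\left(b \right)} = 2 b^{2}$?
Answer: $\frac{214358881}{331776} \approx 646.09$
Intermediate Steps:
$Y = 5$ ($Y = 2 \cdot 1^{2} - -3 = 2 \cdot 1 + 3 = 2 + 3 = 5$)
$Z{\left(s \right)} = - \frac{1}{8 s}$ ($Z{\left(s \right)} = - \frac{1}{4 \left(s + s\right)} = - \frac{1}{4 \cdot 2 s} = - \frac{\frac{1}{2} \frac{1}{s}}{4} = - \frac{1}{8 s}$)
$c = \frac{14641}{576}$ ($c = \left(- \frac{1}{8 \left(-3\right)} + 5\right)^{2} = \left(\left(- \frac{1}{8}\right) \left(- \frac{1}{3}\right) + 5\right)^{2} = \left(\frac{1}{24} + 5\right)^{2} = \left(\frac{121}{24}\right)^{2} = \frac{14641}{576} \approx 25.418$)
$c^{2} = \left(\frac{14641}{576}\right)^{2} = \frac{214358881}{331776}$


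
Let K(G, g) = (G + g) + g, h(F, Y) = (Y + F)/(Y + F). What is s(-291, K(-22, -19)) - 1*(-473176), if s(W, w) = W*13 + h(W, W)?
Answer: 469394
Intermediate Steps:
h(F, Y) = 1 (h(F, Y) = (F + Y)/(F + Y) = 1)
K(G, g) = G + 2*g
s(W, w) = 1 + 13*W (s(W, w) = W*13 + 1 = 13*W + 1 = 1 + 13*W)
s(-291, K(-22, -19)) - 1*(-473176) = (1 + 13*(-291)) - 1*(-473176) = (1 - 3783) + 473176 = -3782 + 473176 = 469394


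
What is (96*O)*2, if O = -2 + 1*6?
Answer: 768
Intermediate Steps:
O = 4 (O = -2 + 6 = 4)
(96*O)*2 = (96*4)*2 = 384*2 = 768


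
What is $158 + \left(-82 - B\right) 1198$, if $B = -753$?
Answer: $804016$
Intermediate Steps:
$158 + \left(-82 - B\right) 1198 = 158 + \left(-82 - -753\right) 1198 = 158 + \left(-82 + 753\right) 1198 = 158 + 671 \cdot 1198 = 158 + 803858 = 804016$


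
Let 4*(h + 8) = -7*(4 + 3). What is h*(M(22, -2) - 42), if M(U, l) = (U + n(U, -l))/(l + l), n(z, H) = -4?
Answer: 7533/8 ≈ 941.63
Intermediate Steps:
M(U, l) = (-4 + U)/(2*l) (M(U, l) = (U - 4)/(l + l) = (-4 + U)/((2*l)) = (-4 + U)*(1/(2*l)) = (-4 + U)/(2*l))
h = -81/4 (h = -8 + (-7*(4 + 3))/4 = -8 + (-7*7)/4 = -8 + (1/4)*(-49) = -8 - 49/4 = -81/4 ≈ -20.250)
h*(M(22, -2) - 42) = -81*((1/2)*(-4 + 22)/(-2) - 42)/4 = -81*((1/2)*(-1/2)*18 - 42)/4 = -81*(-9/2 - 42)/4 = -81/4*(-93/2) = 7533/8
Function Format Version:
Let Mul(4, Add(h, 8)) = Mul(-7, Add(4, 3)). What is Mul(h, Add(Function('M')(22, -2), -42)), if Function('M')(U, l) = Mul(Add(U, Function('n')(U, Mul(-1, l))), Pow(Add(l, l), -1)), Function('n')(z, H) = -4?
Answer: Rational(7533, 8) ≈ 941.63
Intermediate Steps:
Function('M')(U, l) = Mul(Rational(1, 2), Pow(l, -1), Add(-4, U)) (Function('M')(U, l) = Mul(Add(U, -4), Pow(Add(l, l), -1)) = Mul(Add(-4, U), Pow(Mul(2, l), -1)) = Mul(Add(-4, U), Mul(Rational(1, 2), Pow(l, -1))) = Mul(Rational(1, 2), Pow(l, -1), Add(-4, U)))
h = Rational(-81, 4) (h = Add(-8, Mul(Rational(1, 4), Mul(-7, Add(4, 3)))) = Add(-8, Mul(Rational(1, 4), Mul(-7, 7))) = Add(-8, Mul(Rational(1, 4), -49)) = Add(-8, Rational(-49, 4)) = Rational(-81, 4) ≈ -20.250)
Mul(h, Add(Function('M')(22, -2), -42)) = Mul(Rational(-81, 4), Add(Mul(Rational(1, 2), Pow(-2, -1), Add(-4, 22)), -42)) = Mul(Rational(-81, 4), Add(Mul(Rational(1, 2), Rational(-1, 2), 18), -42)) = Mul(Rational(-81, 4), Add(Rational(-9, 2), -42)) = Mul(Rational(-81, 4), Rational(-93, 2)) = Rational(7533, 8)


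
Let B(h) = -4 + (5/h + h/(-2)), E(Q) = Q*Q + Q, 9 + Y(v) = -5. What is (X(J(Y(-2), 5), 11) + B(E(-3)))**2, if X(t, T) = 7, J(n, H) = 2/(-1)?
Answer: 25/36 ≈ 0.69444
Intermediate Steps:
Y(v) = -14 (Y(v) = -9 - 5 = -14)
J(n, H) = -2 (J(n, H) = 2*(-1) = -2)
E(Q) = Q + Q**2 (E(Q) = Q**2 + Q = Q + Q**2)
B(h) = -4 + 5/h - h/2 (B(h) = -4 + (5/h + h*(-1/2)) = -4 + (5/h - h/2) = -4 + 5/h - h/2)
(X(J(Y(-2), 5), 11) + B(E(-3)))**2 = (7 + (-4 + 5/((-3*(1 - 3))) - (-3)*(1 - 3)/2))**2 = (7 + (-4 + 5/((-3*(-2))) - (-3)*(-2)/2))**2 = (7 + (-4 + 5/6 - 1/2*6))**2 = (7 + (-4 + 5*(1/6) - 3))**2 = (7 + (-4 + 5/6 - 3))**2 = (7 - 37/6)**2 = (5/6)**2 = 25/36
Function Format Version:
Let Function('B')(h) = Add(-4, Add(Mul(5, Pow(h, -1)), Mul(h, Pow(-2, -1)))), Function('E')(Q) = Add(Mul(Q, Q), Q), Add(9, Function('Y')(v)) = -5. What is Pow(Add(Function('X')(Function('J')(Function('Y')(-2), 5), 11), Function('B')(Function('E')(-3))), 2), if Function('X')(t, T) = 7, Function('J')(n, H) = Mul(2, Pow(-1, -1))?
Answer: Rational(25, 36) ≈ 0.69444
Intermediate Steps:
Function('Y')(v) = -14 (Function('Y')(v) = Add(-9, -5) = -14)
Function('J')(n, H) = -2 (Function('J')(n, H) = Mul(2, -1) = -2)
Function('E')(Q) = Add(Q, Pow(Q, 2)) (Function('E')(Q) = Add(Pow(Q, 2), Q) = Add(Q, Pow(Q, 2)))
Function('B')(h) = Add(-4, Mul(5, Pow(h, -1)), Mul(Rational(-1, 2), h)) (Function('B')(h) = Add(-4, Add(Mul(5, Pow(h, -1)), Mul(h, Rational(-1, 2)))) = Add(-4, Add(Mul(5, Pow(h, -1)), Mul(Rational(-1, 2), h))) = Add(-4, Mul(5, Pow(h, -1)), Mul(Rational(-1, 2), h)))
Pow(Add(Function('X')(Function('J')(Function('Y')(-2), 5), 11), Function('B')(Function('E')(-3))), 2) = Pow(Add(7, Add(-4, Mul(5, Pow(Mul(-3, Add(1, -3)), -1)), Mul(Rational(-1, 2), Mul(-3, Add(1, -3))))), 2) = Pow(Add(7, Add(-4, Mul(5, Pow(Mul(-3, -2), -1)), Mul(Rational(-1, 2), Mul(-3, -2)))), 2) = Pow(Add(7, Add(-4, Mul(5, Pow(6, -1)), Mul(Rational(-1, 2), 6))), 2) = Pow(Add(7, Add(-4, Mul(5, Rational(1, 6)), -3)), 2) = Pow(Add(7, Add(-4, Rational(5, 6), -3)), 2) = Pow(Add(7, Rational(-37, 6)), 2) = Pow(Rational(5, 6), 2) = Rational(25, 36)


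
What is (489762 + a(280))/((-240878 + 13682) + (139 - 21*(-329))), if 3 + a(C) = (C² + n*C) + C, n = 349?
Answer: -666159/220148 ≈ -3.0260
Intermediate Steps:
a(C) = -3 + C² + 350*C (a(C) = -3 + ((C² + 349*C) + C) = -3 + (C² + 350*C) = -3 + C² + 350*C)
(489762 + a(280))/((-240878 + 13682) + (139 - 21*(-329))) = (489762 + (-3 + 280² + 350*280))/((-240878 + 13682) + (139 - 21*(-329))) = (489762 + (-3 + 78400 + 98000))/(-227196 + (139 + 6909)) = (489762 + 176397)/(-227196 + 7048) = 666159/(-220148) = 666159*(-1/220148) = -666159/220148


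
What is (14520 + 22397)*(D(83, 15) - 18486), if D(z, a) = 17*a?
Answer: -673033827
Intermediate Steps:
(14520 + 22397)*(D(83, 15) - 18486) = (14520 + 22397)*(17*15 - 18486) = 36917*(255 - 18486) = 36917*(-18231) = -673033827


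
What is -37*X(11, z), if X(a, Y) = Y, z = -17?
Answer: 629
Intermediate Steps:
-37*X(11, z) = -37*(-17) = 629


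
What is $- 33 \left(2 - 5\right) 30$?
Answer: $2970$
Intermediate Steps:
$- 33 \left(2 - 5\right) 30 = \left(-33\right) \left(-3\right) 30 = 99 \cdot 30 = 2970$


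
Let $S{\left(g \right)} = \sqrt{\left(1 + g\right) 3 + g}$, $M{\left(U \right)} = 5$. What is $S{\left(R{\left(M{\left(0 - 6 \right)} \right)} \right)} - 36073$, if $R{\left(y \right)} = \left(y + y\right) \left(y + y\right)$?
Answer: $-36073 + \sqrt{403} \approx -36053.0$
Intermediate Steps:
$R{\left(y \right)} = 4 y^{2}$ ($R{\left(y \right)} = 2 y 2 y = 4 y^{2}$)
$S{\left(g \right)} = \sqrt{3 + 4 g}$ ($S{\left(g \right)} = \sqrt{\left(3 + 3 g\right) + g} = \sqrt{3 + 4 g}$)
$S{\left(R{\left(M{\left(0 - 6 \right)} \right)} \right)} - 36073 = \sqrt{3 + 4 \cdot 4 \cdot 5^{2}} - 36073 = \sqrt{3 + 4 \cdot 4 \cdot 25} - 36073 = \sqrt{3 + 4 \cdot 100} - 36073 = \sqrt{3 + 400} - 36073 = \sqrt{403} - 36073 = -36073 + \sqrt{403}$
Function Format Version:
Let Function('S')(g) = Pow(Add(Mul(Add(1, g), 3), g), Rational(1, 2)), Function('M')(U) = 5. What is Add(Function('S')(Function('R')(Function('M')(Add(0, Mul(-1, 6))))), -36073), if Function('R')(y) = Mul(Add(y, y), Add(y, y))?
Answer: Add(-36073, Pow(403, Rational(1, 2))) ≈ -36053.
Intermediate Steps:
Function('R')(y) = Mul(4, Pow(y, 2)) (Function('R')(y) = Mul(Mul(2, y), Mul(2, y)) = Mul(4, Pow(y, 2)))
Function('S')(g) = Pow(Add(3, Mul(4, g)), Rational(1, 2)) (Function('S')(g) = Pow(Add(Add(3, Mul(3, g)), g), Rational(1, 2)) = Pow(Add(3, Mul(4, g)), Rational(1, 2)))
Add(Function('S')(Function('R')(Function('M')(Add(0, Mul(-1, 6))))), -36073) = Add(Pow(Add(3, Mul(4, Mul(4, Pow(5, 2)))), Rational(1, 2)), -36073) = Add(Pow(Add(3, Mul(4, Mul(4, 25))), Rational(1, 2)), -36073) = Add(Pow(Add(3, Mul(4, 100)), Rational(1, 2)), -36073) = Add(Pow(Add(3, 400), Rational(1, 2)), -36073) = Add(Pow(403, Rational(1, 2)), -36073) = Add(-36073, Pow(403, Rational(1, 2)))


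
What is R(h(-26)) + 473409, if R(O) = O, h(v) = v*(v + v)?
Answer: 474761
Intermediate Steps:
h(v) = 2*v² (h(v) = v*(2*v) = 2*v²)
R(h(-26)) + 473409 = 2*(-26)² + 473409 = 2*676 + 473409 = 1352 + 473409 = 474761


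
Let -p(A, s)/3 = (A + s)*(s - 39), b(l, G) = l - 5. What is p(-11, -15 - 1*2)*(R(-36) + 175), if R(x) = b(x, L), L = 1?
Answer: -630336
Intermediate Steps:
b(l, G) = -5 + l
p(A, s) = -3*(-39 + s)*(A + s) (p(A, s) = -3*(A + s)*(s - 39) = -3*(A + s)*(-39 + s) = -3*(-39 + s)*(A + s))
R(x) = -5 + x
p(-11, -15 - 1*2)*(R(-36) + 175) = (-3*(-15 - 1*2)² + 117*(-11) + 117*(-15 - 1*2) - 3*(-11)*(-15 - 1*2))*((-5 - 36) + 175) = (-3*(-15 - 2)² - 1287 + 117*(-15 - 2) - 3*(-11)*(-15 - 2))*(-41 + 175) = (-3*(-17)² - 1287 + 117*(-17) - 3*(-11)*(-17))*134 = (-3*289 - 1287 - 1989 - 561)*134 = (-867 - 1287 - 1989 - 561)*134 = -4704*134 = -630336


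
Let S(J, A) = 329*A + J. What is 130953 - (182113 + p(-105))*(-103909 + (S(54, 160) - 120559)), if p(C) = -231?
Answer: 31242729621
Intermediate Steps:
S(J, A) = J + 329*A
130953 - (182113 + p(-105))*(-103909 + (S(54, 160) - 120559)) = 130953 - (182113 - 231)*(-103909 + ((54 + 329*160) - 120559)) = 130953 - 181882*(-103909 + ((54 + 52640) - 120559)) = 130953 - 181882*(-103909 + (52694 - 120559)) = 130953 - 181882*(-103909 - 67865) = 130953 - 181882*(-171774) = 130953 - 1*(-31242598668) = 130953 + 31242598668 = 31242729621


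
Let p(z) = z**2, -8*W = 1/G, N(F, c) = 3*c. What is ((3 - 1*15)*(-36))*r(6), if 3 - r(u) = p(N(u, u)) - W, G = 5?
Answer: -693414/5 ≈ -1.3868e+5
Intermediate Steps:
W = -1/40 (W = -1/8/5 = -1/8*1/5 = -1/40 ≈ -0.025000)
r(u) = 119/40 - 9*u**2 (r(u) = 3 - ((3*u)**2 - 1*(-1/40)) = 3 - (9*u**2 + 1/40) = 3 - (1/40 + 9*u**2) = 3 + (-1/40 - 9*u**2) = 119/40 - 9*u**2)
((3 - 1*15)*(-36))*r(6) = ((3 - 1*15)*(-36))*(119/40 - 9*6**2) = ((3 - 15)*(-36))*(119/40 - 9*36) = (-12*(-36))*(119/40 - 324) = 432*(-12841/40) = -693414/5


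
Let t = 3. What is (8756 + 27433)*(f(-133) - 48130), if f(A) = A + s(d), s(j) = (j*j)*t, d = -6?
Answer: -1742681295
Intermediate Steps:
s(j) = 3*j² (s(j) = (j*j)*3 = j²*3 = 3*j²)
f(A) = 108 + A (f(A) = A + 3*(-6)² = A + 3*36 = A + 108 = 108 + A)
(8756 + 27433)*(f(-133) - 48130) = (8756 + 27433)*((108 - 133) - 48130) = 36189*(-25 - 48130) = 36189*(-48155) = -1742681295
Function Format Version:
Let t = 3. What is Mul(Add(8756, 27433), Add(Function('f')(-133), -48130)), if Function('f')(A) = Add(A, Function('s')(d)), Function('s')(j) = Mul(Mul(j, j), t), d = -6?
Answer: -1742681295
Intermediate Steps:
Function('s')(j) = Mul(3, Pow(j, 2)) (Function('s')(j) = Mul(Mul(j, j), 3) = Mul(Pow(j, 2), 3) = Mul(3, Pow(j, 2)))
Function('f')(A) = Add(108, A) (Function('f')(A) = Add(A, Mul(3, Pow(-6, 2))) = Add(A, Mul(3, 36)) = Add(A, 108) = Add(108, A))
Mul(Add(8756, 27433), Add(Function('f')(-133), -48130)) = Mul(Add(8756, 27433), Add(Add(108, -133), -48130)) = Mul(36189, Add(-25, -48130)) = Mul(36189, -48155) = -1742681295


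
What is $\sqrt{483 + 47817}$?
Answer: $10 \sqrt{483} \approx 219.77$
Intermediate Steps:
$\sqrt{483 + 47817} = \sqrt{48300} = 10 \sqrt{483}$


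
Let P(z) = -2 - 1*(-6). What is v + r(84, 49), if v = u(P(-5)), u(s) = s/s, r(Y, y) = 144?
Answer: 145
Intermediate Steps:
P(z) = 4 (P(z) = -2 + 6 = 4)
u(s) = 1
v = 1
v + r(84, 49) = 1 + 144 = 145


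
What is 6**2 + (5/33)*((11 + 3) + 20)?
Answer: 1358/33 ≈ 41.151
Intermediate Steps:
6**2 + (5/33)*((11 + 3) + 20) = 36 + (5*(1/33))*(14 + 20) = 36 + (5/33)*34 = 36 + 170/33 = 1358/33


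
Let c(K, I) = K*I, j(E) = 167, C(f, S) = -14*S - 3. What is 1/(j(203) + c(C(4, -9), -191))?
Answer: -1/23326 ≈ -4.2871e-5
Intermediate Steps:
C(f, S) = -3 - 14*S
c(K, I) = I*K
1/(j(203) + c(C(4, -9), -191)) = 1/(167 - 191*(-3 - 14*(-9))) = 1/(167 - 191*(-3 + 126)) = 1/(167 - 191*123) = 1/(167 - 23493) = 1/(-23326) = -1/23326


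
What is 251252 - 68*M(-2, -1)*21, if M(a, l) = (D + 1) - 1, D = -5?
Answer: 258392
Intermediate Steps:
M(a, l) = -5 (M(a, l) = (-5 + 1) - 1 = -4 - 1 = -5)
251252 - 68*M(-2, -1)*21 = 251252 - 68*(-5)*21 = 251252 - (-340)*21 = 251252 - 1*(-7140) = 251252 + 7140 = 258392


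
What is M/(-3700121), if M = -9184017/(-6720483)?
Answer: -3061339/8288866759481 ≈ -3.6933e-7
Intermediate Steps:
M = 3061339/2240161 (M = -9184017*(-1/6720483) = 3061339/2240161 ≈ 1.3666)
M/(-3700121) = (3061339/2240161)/(-3700121) = (3061339/2240161)*(-1/3700121) = -3061339/8288866759481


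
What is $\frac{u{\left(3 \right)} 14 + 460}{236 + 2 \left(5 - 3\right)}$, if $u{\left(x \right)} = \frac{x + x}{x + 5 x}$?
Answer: $\frac{697}{360} \approx 1.9361$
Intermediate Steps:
$u{\left(x \right)} = \frac{1}{3}$ ($u{\left(x \right)} = \frac{2 x}{6 x} = 2 x \frac{1}{6 x} = \frac{1}{3}$)
$\frac{u{\left(3 \right)} 14 + 460}{236 + 2 \left(5 - 3\right)} = \frac{\frac{1}{3} \cdot 14 + 460}{236 + 2 \left(5 - 3\right)} = \frac{\frac{14}{3} + 460}{236 + 2 \cdot 2} = \frac{1394}{3 \left(236 + 4\right)} = \frac{1394}{3 \cdot 240} = \frac{1394}{3} \cdot \frac{1}{240} = \frac{697}{360}$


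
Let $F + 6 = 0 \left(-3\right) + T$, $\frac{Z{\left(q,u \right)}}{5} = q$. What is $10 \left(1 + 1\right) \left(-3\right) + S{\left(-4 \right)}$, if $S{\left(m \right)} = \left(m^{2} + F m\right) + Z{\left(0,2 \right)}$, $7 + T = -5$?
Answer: $28$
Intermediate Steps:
$T = -12$ ($T = -7 - 5 = -12$)
$Z{\left(q,u \right)} = 5 q$
$F = -18$ ($F = -6 + \left(0 \left(-3\right) - 12\right) = -6 + \left(0 - 12\right) = -6 - 12 = -18$)
$S{\left(m \right)} = m^{2} - 18 m$ ($S{\left(m \right)} = \left(m^{2} - 18 m\right) + 5 \cdot 0 = \left(m^{2} - 18 m\right) + 0 = m^{2} - 18 m$)
$10 \left(1 + 1\right) \left(-3\right) + S{\left(-4 \right)} = 10 \left(1 + 1\right) \left(-3\right) - 4 \left(-18 - 4\right) = 10 \cdot 2 \left(-3\right) - -88 = 10 \left(-6\right) + 88 = -60 + 88 = 28$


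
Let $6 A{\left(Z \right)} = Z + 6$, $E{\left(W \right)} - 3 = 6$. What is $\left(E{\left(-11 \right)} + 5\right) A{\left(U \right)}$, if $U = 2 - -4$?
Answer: $28$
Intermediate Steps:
$E{\left(W \right)} = 9$ ($E{\left(W \right)} = 3 + 6 = 9$)
$U = 6$ ($U = 2 + 4 = 6$)
$A{\left(Z \right)} = 1 + \frac{Z}{6}$ ($A{\left(Z \right)} = \frac{Z + 6}{6} = \frac{6 + Z}{6} = 1 + \frac{Z}{6}$)
$\left(E{\left(-11 \right)} + 5\right) A{\left(U \right)} = \left(9 + 5\right) \left(1 + \frac{1}{6} \cdot 6\right) = 14 \left(1 + 1\right) = 14 \cdot 2 = 28$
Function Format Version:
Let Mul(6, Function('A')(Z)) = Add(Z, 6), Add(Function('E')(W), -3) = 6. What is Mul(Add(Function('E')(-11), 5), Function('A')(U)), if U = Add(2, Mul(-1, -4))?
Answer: 28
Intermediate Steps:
Function('E')(W) = 9 (Function('E')(W) = Add(3, 6) = 9)
U = 6 (U = Add(2, 4) = 6)
Function('A')(Z) = Add(1, Mul(Rational(1, 6), Z)) (Function('A')(Z) = Mul(Rational(1, 6), Add(Z, 6)) = Mul(Rational(1, 6), Add(6, Z)) = Add(1, Mul(Rational(1, 6), Z)))
Mul(Add(Function('E')(-11), 5), Function('A')(U)) = Mul(Add(9, 5), Add(1, Mul(Rational(1, 6), 6))) = Mul(14, Add(1, 1)) = Mul(14, 2) = 28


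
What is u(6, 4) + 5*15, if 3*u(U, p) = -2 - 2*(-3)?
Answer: 229/3 ≈ 76.333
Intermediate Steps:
u(U, p) = 4/3 (u(U, p) = (-2 - 2*(-3))/3 = (-2 + 6)/3 = (⅓)*4 = 4/3)
u(6, 4) + 5*15 = 4/3 + 5*15 = 4/3 + 75 = 229/3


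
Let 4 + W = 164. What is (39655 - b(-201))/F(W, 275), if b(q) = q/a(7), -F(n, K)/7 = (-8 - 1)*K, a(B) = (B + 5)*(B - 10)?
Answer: 475793/207900 ≈ 2.2886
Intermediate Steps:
W = 160 (W = -4 + 164 = 160)
a(B) = (-10 + B)*(5 + B) (a(B) = (5 + B)*(-10 + B) = (-10 + B)*(5 + B))
F(n, K) = 63*K (F(n, K) = -7*(-8 - 1)*K = -(-63)*K = 63*K)
b(q) = -q/36 (b(q) = q/(-50 + 7² - 5*7) = q/(-50 + 49 - 35) = q/(-36) = q*(-1/36) = -q/36)
(39655 - b(-201))/F(W, 275) = (39655 - (-1)*(-201)/36)/((63*275)) = (39655 - 1*67/12)/17325 = (39655 - 67/12)*(1/17325) = (475793/12)*(1/17325) = 475793/207900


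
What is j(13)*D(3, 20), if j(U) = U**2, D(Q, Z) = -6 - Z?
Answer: -4394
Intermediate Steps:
j(13)*D(3, 20) = 13**2*(-6 - 1*20) = 169*(-6 - 20) = 169*(-26) = -4394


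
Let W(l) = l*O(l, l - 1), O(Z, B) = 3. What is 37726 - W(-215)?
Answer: 38371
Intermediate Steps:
W(l) = 3*l (W(l) = l*3 = 3*l)
37726 - W(-215) = 37726 - 3*(-215) = 37726 - 1*(-645) = 37726 + 645 = 38371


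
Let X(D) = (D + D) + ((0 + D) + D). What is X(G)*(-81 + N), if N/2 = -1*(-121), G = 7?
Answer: 4508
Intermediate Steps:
X(D) = 4*D (X(D) = 2*D + (D + D) = 2*D + 2*D = 4*D)
N = 242 (N = 2*(-1*(-121)) = 2*121 = 242)
X(G)*(-81 + N) = (4*7)*(-81 + 242) = 28*161 = 4508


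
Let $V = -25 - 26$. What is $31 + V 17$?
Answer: $-836$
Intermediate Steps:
$V = -51$ ($V = -25 - 26 = -51$)
$31 + V 17 = 31 - 867 = -836$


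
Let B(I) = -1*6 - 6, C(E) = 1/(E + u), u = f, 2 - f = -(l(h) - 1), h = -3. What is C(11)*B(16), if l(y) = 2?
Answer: -6/7 ≈ -0.85714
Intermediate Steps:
f = 3 (f = 2 - (-1)*(2 - 1) = 2 - (-1) = 2 - 1*(-1) = 2 + 1 = 3)
u = 3
C(E) = 1/(3 + E) (C(E) = 1/(E + 3) = 1/(3 + E))
B(I) = -12 (B(I) = -6 - 6 = -12)
C(11)*B(16) = -12/(3 + 11) = -12/14 = (1/14)*(-12) = -6/7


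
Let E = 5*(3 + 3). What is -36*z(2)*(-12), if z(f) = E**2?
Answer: 388800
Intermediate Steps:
E = 30 (E = 5*6 = 30)
z(f) = 900 (z(f) = 30**2 = 900)
-36*z(2)*(-12) = -36*900*(-12) = -32400*(-12) = 388800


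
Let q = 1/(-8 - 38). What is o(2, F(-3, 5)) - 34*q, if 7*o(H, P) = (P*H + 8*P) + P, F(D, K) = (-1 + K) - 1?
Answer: 878/161 ≈ 5.4534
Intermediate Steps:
q = -1/46 (q = 1/(-46) = -1/46 ≈ -0.021739)
F(D, K) = -2 + K
o(H, P) = 9*P/7 + H*P/7 (o(H, P) = ((P*H + 8*P) + P)/7 = ((H*P + 8*P) + P)/7 = ((8*P + H*P) + P)/7 = (9*P + H*P)/7 = 9*P/7 + H*P/7)
o(2, F(-3, 5)) - 34*q = (-2 + 5)*(9 + 2)/7 - 34*(-1/46) = (⅐)*3*11 + 17/23 = 33/7 + 17/23 = 878/161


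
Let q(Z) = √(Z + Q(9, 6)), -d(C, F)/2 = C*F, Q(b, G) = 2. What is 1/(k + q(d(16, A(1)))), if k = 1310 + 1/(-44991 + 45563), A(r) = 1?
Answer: 428611612/561491776561 - 327184*I*√30/561491776561 ≈ 0.00076334 - 3.1916e-6*I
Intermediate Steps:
d(C, F) = -2*C*F
q(Z) = √(2 + Z) (q(Z) = √(Z + 2) = √(2 + Z))
k = 749321/572 (k = 1310 + 1/572 = 749321/572 ≈ 1310.0)
1/(k + q(d(16, A(1)))) = 1/(749321/572 + √(2 - 2*16*1)) = 1/(749321/572 + √(2 - 32)) = 1/(749321/572 + √(-30)) = 1/(749321/572 + I*√30)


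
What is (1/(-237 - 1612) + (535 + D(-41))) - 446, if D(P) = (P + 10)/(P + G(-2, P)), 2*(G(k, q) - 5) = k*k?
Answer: 5652359/62866 ≈ 89.911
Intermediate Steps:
G(k, q) = 5 + k²/2 (G(k, q) = 5 + (k*k)/2 = 5 + k²/2)
D(P) = (10 + P)/(7 + P) (D(P) = (P + 10)/(P + (5 + (½)*(-2)²)) = (10 + P)/(P + (5 + (½)*4)) = (10 + P)/(P + (5 + 2)) = (10 + P)/(P + 7) = (10 + P)/(7 + P))
(1/(-237 - 1612) + (535 + D(-41))) - 446 = (1/(-237 - 1612) + (535 + (10 - 41)/(7 - 41))) - 446 = (1/(-1849) + (535 - 31/(-34))) - 446 = (-1/1849 + (535 - 1/34*(-31))) - 446 = (-1/1849 + (535 + 31/34)) - 446 = (-1/1849 + 18221/34) - 446 = 33690595/62866 - 446 = 5652359/62866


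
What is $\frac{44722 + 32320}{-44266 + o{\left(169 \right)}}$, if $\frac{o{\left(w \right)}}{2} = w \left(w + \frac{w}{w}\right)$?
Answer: $\frac{38521}{6597} \approx 5.8392$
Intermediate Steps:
$o{\left(w \right)} = 2 w \left(1 + w\right)$ ($o{\left(w \right)} = 2 w \left(w + \frac{w}{w}\right) = 2 w \left(w + 1\right) = 2 w \left(1 + w\right)$)
$\frac{44722 + 32320}{-44266 + o{\left(169 \right)}} = \frac{44722 + 32320}{-44266 + 2 \cdot 169 \left(1 + 169\right)} = \frac{77042}{-44266 + 2 \cdot 169 \cdot 170} = \frac{77042}{-44266 + 57460} = \frac{77042}{13194} = 77042 \cdot \frac{1}{13194} = \frac{38521}{6597}$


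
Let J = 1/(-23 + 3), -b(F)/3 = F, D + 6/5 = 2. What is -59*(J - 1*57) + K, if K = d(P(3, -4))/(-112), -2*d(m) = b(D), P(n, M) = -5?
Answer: 942463/280 ≈ 3365.9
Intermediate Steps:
D = ⅘ (D = -6/5 + 2 = ⅘ ≈ 0.80000)
b(F) = -3*F
J = -1/20 (J = 1/(-20) = -1/20 ≈ -0.050000)
d(m) = 6/5 (d(m) = -(-3)*4/(2*5) = -½*(-12/5) = 6/5)
K = -3/280 (K = (6/5)/(-112) = (6/5)*(-1/112) = -3/280 ≈ -0.010714)
-59*(J - 1*57) + K = -59*(-1/20 - 1*57) - 3/280 = -59*(-1/20 - 57) - 3/280 = -59*(-1141/20) - 3/280 = 67319/20 - 3/280 = 942463/280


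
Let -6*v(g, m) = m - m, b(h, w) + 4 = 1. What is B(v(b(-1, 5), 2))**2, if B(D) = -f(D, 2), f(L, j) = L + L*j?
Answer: 0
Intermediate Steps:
b(h, w) = -3 (b(h, w) = -4 + 1 = -3)
v(g, m) = 0 (v(g, m) = -(m - m)/6 = -1/6*0 = 0)
B(D) = -3*D (B(D) = -D*(1 + 2) = -D*3 = -3*D)
B(v(b(-1, 5), 2))**2 = (-3*0)**2 = 0**2 = 0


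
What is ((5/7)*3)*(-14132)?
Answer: -211980/7 ≈ -30283.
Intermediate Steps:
((5/7)*3)*(-14132) = (15/7)*(-14132) = -211980/7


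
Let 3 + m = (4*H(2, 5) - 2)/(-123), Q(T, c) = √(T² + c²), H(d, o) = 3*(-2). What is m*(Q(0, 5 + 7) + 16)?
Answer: -9604/123 ≈ -78.081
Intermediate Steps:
H(d, o) = -6
m = -343/123 (m = -3 + (4*(-6) - 2)/(-123) = -3 + (-24 - 2)*(-1/123) = -3 - 26*(-1/123) = -3 + 26/123 = -343/123 ≈ -2.7886)
m*(Q(0, 5 + 7) + 16) = -343*(√(0² + (5 + 7)²) + 16)/123 = -343*(√(0 + 12²) + 16)/123 = -343*(√(0 + 144) + 16)/123 = -343*(√144 + 16)/123 = -343*(12 + 16)/123 = -343/123*28 = -9604/123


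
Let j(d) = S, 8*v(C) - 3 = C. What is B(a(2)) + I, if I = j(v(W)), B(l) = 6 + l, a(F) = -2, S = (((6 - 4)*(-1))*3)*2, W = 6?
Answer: -8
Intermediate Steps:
S = -12 (S = ((2*(-1))*3)*2 = -2*3*2 = -6*2 = -12)
v(C) = 3/8 + C/8
j(d) = -12
I = -12
B(a(2)) + I = (6 - 2) - 12 = 4 - 12 = -8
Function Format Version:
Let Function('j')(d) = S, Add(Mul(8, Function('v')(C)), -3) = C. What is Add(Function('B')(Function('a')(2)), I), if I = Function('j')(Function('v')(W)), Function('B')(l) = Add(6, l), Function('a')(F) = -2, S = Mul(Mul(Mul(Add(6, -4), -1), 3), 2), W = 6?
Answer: -8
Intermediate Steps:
S = -12 (S = Mul(Mul(Mul(2, -1), 3), 2) = Mul(Mul(-2, 3), 2) = Mul(-6, 2) = -12)
Function('v')(C) = Add(Rational(3, 8), Mul(Rational(1, 8), C))
Function('j')(d) = -12
I = -12
Add(Function('B')(Function('a')(2)), I) = Add(Add(6, -2), -12) = Add(4, -12) = -8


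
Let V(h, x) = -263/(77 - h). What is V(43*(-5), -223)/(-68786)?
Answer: 263/20085512 ≈ 1.3094e-5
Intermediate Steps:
V(43*(-5), -223)/(-68786) = (263/(-77 + 43*(-5)))/(-68786) = (263/(-77 - 215))*(-1/68786) = (263/(-292))*(-1/68786) = (263*(-1/292))*(-1/68786) = -263/292*(-1/68786) = 263/20085512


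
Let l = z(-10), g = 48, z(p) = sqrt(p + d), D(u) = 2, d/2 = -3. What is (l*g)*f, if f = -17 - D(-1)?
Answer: -3648*I ≈ -3648.0*I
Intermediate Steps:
d = -6 (d = 2*(-3) = -6)
z(p) = sqrt(-6 + p) (z(p) = sqrt(p - 6) = sqrt(-6 + p))
f = -19 (f = -17 - 1*2 = -17 - 2 = -19)
l = 4*I (l = sqrt(-6 - 10) = sqrt(-16) = 4*I ≈ 4.0*I)
(l*g)*f = ((4*I)*48)*(-19) = (192*I)*(-19) = -3648*I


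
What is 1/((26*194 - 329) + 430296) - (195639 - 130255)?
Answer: -28442759223/435011 ≈ -65384.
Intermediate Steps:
1/((26*194 - 329) + 430296) - (195639 - 130255) = 1/((5044 - 329) + 430296) - 1*65384 = 1/(4715 + 430296) - 65384 = 1/435011 - 65384 = -28442759223/435011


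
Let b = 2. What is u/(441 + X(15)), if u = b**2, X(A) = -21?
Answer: 1/105 ≈ 0.0095238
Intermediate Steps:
u = 4 (u = 2**2 = 4)
u/(441 + X(15)) = 4/(441 - 21) = 4/420 = (1/420)*4 = 1/105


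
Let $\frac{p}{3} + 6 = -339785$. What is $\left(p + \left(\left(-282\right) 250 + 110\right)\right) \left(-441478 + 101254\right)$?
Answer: $370763526912$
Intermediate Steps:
$p = -1019373$ ($p = -18 + 3 \left(-339785\right) = -18 - 1019355 = -1019373$)
$\left(p + \left(\left(-282\right) 250 + 110\right)\right) \left(-441478 + 101254\right) = \left(-1019373 + \left(\left(-282\right) 250 + 110\right)\right) \left(-441478 + 101254\right) = \left(-1019373 + \left(-70500 + 110\right)\right) \left(-340224\right) = \left(-1019373 - 70390\right) \left(-340224\right) = \left(-1089763\right) \left(-340224\right) = 370763526912$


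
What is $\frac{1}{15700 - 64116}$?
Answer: $- \frac{1}{48416} \approx -2.0654 \cdot 10^{-5}$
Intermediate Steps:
$\frac{1}{15700 - 64116} = \frac{1}{-48416} = - \frac{1}{48416}$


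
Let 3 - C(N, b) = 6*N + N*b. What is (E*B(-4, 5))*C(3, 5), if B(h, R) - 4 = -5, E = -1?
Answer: -30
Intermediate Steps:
C(N, b) = 3 - 6*N - N*b (C(N, b) = 3 - (6*N + N*b) = 3 + (-6*N - N*b) = 3 - 6*N - N*b)
B(h, R) = -1 (B(h, R) = 4 - 5 = -1)
(E*B(-4, 5))*C(3, 5) = (-1*(-1))*(3 - 6*3 - 1*3*5) = 1*(3 - 18 - 15) = 1*(-30) = -30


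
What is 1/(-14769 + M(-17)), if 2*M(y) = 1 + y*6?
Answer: -2/29639 ≈ -6.7479e-5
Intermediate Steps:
M(y) = ½ + 3*y (M(y) = (1 + y*6)/2 = (1 + 6*y)/2 = ½ + 3*y)
1/(-14769 + M(-17)) = 1/(-14769 + (½ + 3*(-17))) = 1/(-14769 + (½ - 51)) = 1/(-14769 - 101/2) = 1/(-29639/2) = -2/29639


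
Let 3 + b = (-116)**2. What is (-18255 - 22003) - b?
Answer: -53711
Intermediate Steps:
b = 13453 (b = -3 + (-116)**2 = -3 + 13456 = 13453)
(-18255 - 22003) - b = (-18255 - 22003) - 1*13453 = -40258 - 13453 = -53711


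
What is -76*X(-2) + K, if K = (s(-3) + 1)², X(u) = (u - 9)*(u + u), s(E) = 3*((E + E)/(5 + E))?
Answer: -3280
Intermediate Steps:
s(E) = 6*E/(5 + E) (s(E) = 3*((2*E)/(5 + E)) = 3*(2*E/(5 + E)) = 6*E/(5 + E))
X(u) = 2*u*(-9 + u) (X(u) = (-9 + u)*(2*u) = 2*u*(-9 + u))
K = 64 (K = (6*(-3)/(5 - 3) + 1)² = (6*(-3)/2 + 1)² = (6*(-3)*(½) + 1)² = (-9 + 1)² = (-8)² = 64)
-76*X(-2) + K = -152*(-2)*(-9 - 2) + 64 = -152*(-2)*(-11) + 64 = -76*44 + 64 = -3344 + 64 = -3280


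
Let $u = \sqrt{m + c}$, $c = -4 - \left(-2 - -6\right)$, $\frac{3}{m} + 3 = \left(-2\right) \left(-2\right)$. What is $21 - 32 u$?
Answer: $21 - 32 i \sqrt{5} \approx 21.0 - 71.554 i$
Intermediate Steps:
$m = 3$ ($m = \frac{3}{-3 - -4} = \frac{3}{-3 + 4} = \frac{3}{1} = 3 \cdot 1 = 3$)
$c = -8$ ($c = -4 - \left(-2 + 6\right) = -4 - 4 = -8$)
$u = i \sqrt{5}$ ($u = \sqrt{3 - 8} = \sqrt{-5} = i \sqrt{5} \approx 2.2361 i$)
$21 - 32 u = 21 - 32 i \sqrt{5}$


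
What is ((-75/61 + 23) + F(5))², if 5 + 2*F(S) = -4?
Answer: 4439449/14884 ≈ 298.27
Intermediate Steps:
F(S) = -9/2 (F(S) = -5/2 + (½)*(-4) = -5/2 - 2 = -9/2)
((-75/61 + 23) + F(5))² = ((-75/61 + 23) - 9/2)² = (1328/61 - 9/2)² = (2107/122)² = 4439449/14884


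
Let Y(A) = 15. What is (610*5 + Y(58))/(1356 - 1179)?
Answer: 3065/177 ≈ 17.316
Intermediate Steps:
(610*5 + Y(58))/(1356 - 1179) = (610*5 + 15)/(1356 - 1179) = (3050 + 15)/177 = 3065*(1/177) = 3065/177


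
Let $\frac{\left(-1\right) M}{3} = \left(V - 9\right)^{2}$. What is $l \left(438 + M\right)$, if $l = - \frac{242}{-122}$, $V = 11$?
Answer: $\frac{51546}{61} \approx 845.02$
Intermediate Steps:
$l = \frac{121}{61}$ ($l = \left(-242\right) \left(- \frac{1}{122}\right) = \frac{121}{61} \approx 1.9836$)
$M = -12$ ($M = - 3 \left(11 - 9\right)^{2} = - 3 \cdot 2^{2} = \left(-3\right) 4 = -12$)
$l \left(438 + M\right) = \frac{121 \left(438 - 12\right)}{61} = \frac{121}{61} \cdot 426 = \frac{51546}{61}$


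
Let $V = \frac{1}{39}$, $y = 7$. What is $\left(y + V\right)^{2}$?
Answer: $\frac{75076}{1521} \approx 49.36$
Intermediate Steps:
$V = \frac{1}{39} \approx 0.025641$
$\left(y + V\right)^{2} = \left(7 + \frac{1}{39}\right)^{2} = \left(\frac{274}{39}\right)^{2} = \frac{75076}{1521}$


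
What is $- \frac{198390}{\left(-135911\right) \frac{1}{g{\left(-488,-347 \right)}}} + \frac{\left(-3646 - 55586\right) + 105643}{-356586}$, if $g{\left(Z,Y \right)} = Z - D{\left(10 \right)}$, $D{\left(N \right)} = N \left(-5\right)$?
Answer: $- \frac{30991784049941}{48463959846} \approx -639.48$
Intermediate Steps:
$D{\left(N \right)} = - 5 N$
$g{\left(Z,Y \right)} = 50 + Z$ ($g{\left(Z,Y \right)} = Z - \left(-5\right) 10 = Z - -50 = Z + 50 = 50 + Z$)
$- \frac{198390}{\left(-135911\right) \frac{1}{g{\left(-488,-347 \right)}}} + \frac{\left(-3646 - 55586\right) + 105643}{-356586} = - \frac{198390}{\left(-135911\right) \frac{1}{50 - 488}} + \frac{\left(-3646 - 55586\right) + 105643}{-356586} = - \frac{198390}{\left(-135911\right) \frac{1}{-438}} + \left(-59232 + 105643\right) \left(- \frac{1}{356586}\right) = - \frac{198390}{\left(-135911\right) \left(- \frac{1}{438}\right)} + 46411 \left(- \frac{1}{356586}\right) = - \frac{198390}{\frac{135911}{438}} - \frac{46411}{356586} = \left(-198390\right) \frac{438}{135911} - \frac{46411}{356586} = - \frac{86894820}{135911} - \frac{46411}{356586} = - \frac{30991784049941}{48463959846}$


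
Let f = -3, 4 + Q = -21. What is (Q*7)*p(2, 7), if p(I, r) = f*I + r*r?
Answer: -7525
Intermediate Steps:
Q = -25 (Q = -4 - 21 = -25)
p(I, r) = r² - 3*I (p(I, r) = -3*I + r*r = -3*I + r² = r² - 3*I)
(Q*7)*p(2, 7) = (-25*7)*(7² - 3*2) = -175*(49 - 6) = -175*43 = -7525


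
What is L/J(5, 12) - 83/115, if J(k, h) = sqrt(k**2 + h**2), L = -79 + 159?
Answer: 8121/1495 ≈ 5.4321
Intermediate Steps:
L = 80
J(k, h) = sqrt(h**2 + k**2)
L/J(5, 12) - 83/115 = 80/(sqrt(12**2 + 5**2)) - 83/115 = 80/(sqrt(144 + 25)) - 83*1/115 = 80/(sqrt(169)) - 83/115 = 80/13 - 83/115 = 8121/1495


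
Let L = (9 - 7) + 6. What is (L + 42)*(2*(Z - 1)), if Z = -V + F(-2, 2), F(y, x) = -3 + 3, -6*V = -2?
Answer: -400/3 ≈ -133.33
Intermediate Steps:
V = 1/3 (V = -1/6*(-2) = 1/3 ≈ 0.33333)
F(y, x) = 0
Z = -1/3 (Z = -1*1/3 + 0 = -1/3 + 0 = -1/3 ≈ -0.33333)
L = 8 (L = 2 + 6 = 8)
(L + 42)*(2*(Z - 1)) = (8 + 42)*(2*(-1/3 - 1)) = 50*(2*(-4/3)) = 50*(-8/3) = -400/3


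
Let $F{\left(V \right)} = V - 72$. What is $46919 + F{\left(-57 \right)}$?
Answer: $46790$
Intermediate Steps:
$F{\left(V \right)} = -72 + V$
$46919 + F{\left(-57 \right)} = 46919 - 129 = 46790$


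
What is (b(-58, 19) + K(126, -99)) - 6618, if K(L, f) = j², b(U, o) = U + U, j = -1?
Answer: -6733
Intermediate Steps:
b(U, o) = 2*U
K(L, f) = 1 (K(L, f) = (-1)² = 1)
(b(-58, 19) + K(126, -99)) - 6618 = (2*(-58) + 1) - 6618 = (-116 + 1) - 6618 = -115 - 6618 = -6733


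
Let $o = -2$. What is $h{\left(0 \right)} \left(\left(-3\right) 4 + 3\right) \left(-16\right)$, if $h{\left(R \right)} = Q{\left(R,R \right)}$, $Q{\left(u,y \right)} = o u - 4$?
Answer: $-576$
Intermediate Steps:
$Q{\left(u,y \right)} = -4 - 2 u$ ($Q{\left(u,y \right)} = - 2 u - 4 = -4 - 2 u$)
$h{\left(R \right)} = -4 - 2 R$
$h{\left(0 \right)} \left(\left(-3\right) 4 + 3\right) \left(-16\right) = \left(-4 - 0\right) \left(\left(-3\right) 4 + 3\right) \left(-16\right) = \left(-4 + 0\right) \left(-12 + 3\right) \left(-16\right) = \left(-4\right) \left(-9\right) \left(-16\right) = 36 \left(-16\right) = -576$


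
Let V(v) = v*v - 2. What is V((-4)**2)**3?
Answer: 16387064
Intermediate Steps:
V(v) = -2 + v**2 (V(v) = v**2 - 2 = -2 + v**2)
V((-4)**2)**3 = (-2 + ((-4)**2)**2)**3 = (-2 + 16**2)**3 = (-2 + 256)**3 = 254**3 = 16387064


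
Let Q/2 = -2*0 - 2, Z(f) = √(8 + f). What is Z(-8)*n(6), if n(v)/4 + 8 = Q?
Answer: 0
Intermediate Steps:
Q = -4 (Q = 2*(-2*0 - 2) = 2*(0 - 2) = 2*(-2) = -4)
n(v) = -48 (n(v) = -32 + 4*(-4) = -32 - 16 = -48)
Z(-8)*n(6) = √(8 - 8)*(-48) = √0*(-48) = 0*(-48) = 0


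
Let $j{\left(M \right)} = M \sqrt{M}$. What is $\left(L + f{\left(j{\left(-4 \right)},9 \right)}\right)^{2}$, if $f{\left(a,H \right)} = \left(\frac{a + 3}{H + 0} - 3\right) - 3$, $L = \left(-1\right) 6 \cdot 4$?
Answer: $\frac{71225}{81} + \frac{1424 i}{27} \approx 879.32 + 52.741 i$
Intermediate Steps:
$j{\left(M \right)} = M^{\frac{3}{2}}$
$L = -24$ ($L = \left(-6\right) 4 = -24$)
$f{\left(a,H \right)} = -6 + \frac{3 + a}{H}$ ($f{\left(a,H \right)} = \left(\frac{3 + a}{H} - 3\right) - 3 = \left(-3 + \frac{3 + a}{H}\right) - 3 = -6 + \frac{3 + a}{H}$)
$\left(L + f{\left(j{\left(-4 \right)},9 \right)}\right)^{2} = \left(-24 + \frac{3 + \left(-4\right)^{\frac{3}{2}} - 54}{9}\right)^{2} = \left(-24 + \frac{3 - 8 i - 54}{9}\right)^{2} = \left(-24 + \frac{-51 - 8 i}{9}\right)^{2} = \left(-24 - \left(\frac{17}{3} + \frac{8 i}{9}\right)\right)^{2} = \left(- \frac{89}{3} - \frac{8 i}{9}\right)^{2}$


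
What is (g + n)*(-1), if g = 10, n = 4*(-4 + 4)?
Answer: -10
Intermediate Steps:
n = 0 (n = 4*0 = 0)
(g + n)*(-1) = (10 + 0)*(-1) = 10*(-1) = -10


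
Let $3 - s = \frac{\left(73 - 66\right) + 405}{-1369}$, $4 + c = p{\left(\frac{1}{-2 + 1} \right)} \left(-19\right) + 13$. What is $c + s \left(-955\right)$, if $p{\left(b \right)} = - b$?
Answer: $- \frac{4329335}{1369} \approx -3162.4$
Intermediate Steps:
$c = -10$ ($c = -4 + \left(- \frac{1}{-2 + 1} \left(-19\right) + 13\right) = -4 + \left(- \frac{1}{-1} \left(-19\right) + 13\right) = -4 + \left(\left(-1\right) \left(-1\right) \left(-19\right) + 13\right) = -4 + \left(1 \left(-19\right) + 13\right) = -4 + \left(-19 + 13\right) = -4 - 6 = -10$)
$s = \frac{4519}{1369}$ ($s = 3 - \frac{\left(73 - 66\right) + 405}{-1369} = 3 - \left(7 + 405\right) \left(- \frac{1}{1369}\right) = 3 - 412 \left(- \frac{1}{1369}\right) = 3 - - \frac{412}{1369} = 3 + \frac{412}{1369} = \frac{4519}{1369} \approx 3.3009$)
$c + s \left(-955\right) = -10 + \frac{4519}{1369} \left(-955\right) = -10 - \frac{4315645}{1369} = - \frac{4329335}{1369}$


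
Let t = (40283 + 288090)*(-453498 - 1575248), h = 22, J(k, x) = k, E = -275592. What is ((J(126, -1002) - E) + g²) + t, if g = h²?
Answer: -666184900284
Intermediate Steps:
g = 484 (g = 22² = 484)
t = -666185410258 (t = 328373*(-2028746) = -666185410258)
((J(126, -1002) - E) + g²) + t = ((126 - 1*(-275592)) + 484²) - 666185410258 = ((126 + 275592) + 234256) - 666185410258 = (275718 + 234256) - 666185410258 = 509974 - 666185410258 = -666184900284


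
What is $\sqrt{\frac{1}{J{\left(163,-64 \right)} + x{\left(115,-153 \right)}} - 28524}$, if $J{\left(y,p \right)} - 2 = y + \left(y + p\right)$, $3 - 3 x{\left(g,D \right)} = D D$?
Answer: $\frac{i \sqrt{1620774876194}}{7538} \approx 168.89 i$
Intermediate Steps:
$x{\left(g,D \right)} = 1 - \frac{D^{2}}{3}$ ($x{\left(g,D \right)} = 1 - \frac{D D}{3} = 1 - \frac{D^{2}}{3}$)
$J{\left(y,p \right)} = 2 + p + 2 y$ ($J{\left(y,p \right)} = 2 + \left(y + \left(y + p\right)\right) = 2 + \left(y + \left(p + y\right)\right) = 2 + \left(p + 2 y\right) = 2 + p + 2 y$)
$\sqrt{\frac{1}{J{\left(163,-64 \right)} + x{\left(115,-153 \right)}} - 28524} = \sqrt{\frac{1}{\left(2 - 64 + 2 \cdot 163\right) + \left(1 - \frac{\left(-153\right)^{2}}{3}\right)} - 28524} = \sqrt{\frac{1}{\left(2 - 64 + 326\right) + \left(1 - 7803\right)} - 28524} = \sqrt{\frac{1}{264 + \left(1 - 7803\right)} - 28524} = \sqrt{\frac{1}{264 - 7802} - 28524} = \sqrt{\frac{1}{-7538} - 28524} = \sqrt{- \frac{1}{7538} - 28524} = \sqrt{- \frac{215013913}{7538}} = \frac{i \sqrt{1620774876194}}{7538}$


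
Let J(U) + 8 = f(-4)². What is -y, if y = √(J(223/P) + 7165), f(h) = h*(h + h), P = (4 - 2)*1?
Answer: -9*√101 ≈ -90.449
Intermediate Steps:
P = 2 (P = 2*1 = 2)
f(h) = 2*h² (f(h) = h*(2*h) = 2*h²)
J(U) = 1016 (J(U) = -8 + (2*(-4)²)² = -8 + (2*16)² = -8 + 32² = -8 + 1024 = 1016)
y = 9*√101 (y = √(1016 + 7165) = √8181 = 9*√101 ≈ 90.449)
-y = -9*√101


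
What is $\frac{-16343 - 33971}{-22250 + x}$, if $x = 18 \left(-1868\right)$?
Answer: $\frac{25157}{27937} \approx 0.90049$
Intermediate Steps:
$x = -33624$
$\frac{-16343 - 33971}{-22250 + x} = \frac{-16343 - 33971}{-22250 - 33624} = - \frac{50314}{-55874} = \left(-50314\right) \left(- \frac{1}{55874}\right) = \frac{25157}{27937}$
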